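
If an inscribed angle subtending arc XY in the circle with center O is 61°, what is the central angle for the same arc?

The inscribed angle theorem states that a central angle is always twice any inscribed angle that subtends the same arc.
Since the inscribed angle is 61°, the central angle = 2 × 61° = 122°.

122°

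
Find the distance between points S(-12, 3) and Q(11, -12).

d = sqrt((23)^2 + (-15)^2) = sqrt(754)

sqrt(754)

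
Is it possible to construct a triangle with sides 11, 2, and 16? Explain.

No.
The triangle inequality is violated: 11 + 2 = 13 ≤ 16.
These lengths cannot form a triangle.

No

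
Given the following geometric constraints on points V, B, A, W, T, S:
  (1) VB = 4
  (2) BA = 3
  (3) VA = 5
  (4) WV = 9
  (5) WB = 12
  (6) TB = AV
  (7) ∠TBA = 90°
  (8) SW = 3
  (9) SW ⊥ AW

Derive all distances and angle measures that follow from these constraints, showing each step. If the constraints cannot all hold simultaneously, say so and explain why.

The constraints are consistent.

From the given relations:
  TB = AV = 5

Step 1: From AB = 3, BT = 5, and ∠ABT = 90°, by the law of cosines:
  AT² = AB² + BT² - 2·AB·BT·cos(90°) = 9 + 25 - 0 = 34
  AT = √34

Step 2: From VA = 5, VB = 4, AB = 3, by the inverse law of cosines:
  cos(∠AVB) = (VA² + VB² - AB²) / (2·VA·VB)
  ∠AVB = 36.87°

Step 3: From VB = 4, VW = 9, BW = 12, by the inverse law of cosines:
  cos(∠BVW) = (VB² + VW² - BW²) / (2·VB·VW)
  ∠BVW = 130.75°

Step 4: From BA = 3, BV = 4, AV = 5, by the inverse law of cosines:
  cos(∠ABV) = (BA² + BV² - AV²) / (2·BA·BV)
  ∠ABV = 90°

Step 5: From BV = 4, BW = 12, VW = 9, by the inverse law of cosines:
  cos(∠VBW) = (BV² + BW² - VW²) / (2·BV·BW)
  ∠VBW = 34.62°

Step 6: From AB = 3, AV = 5, BV = 4, by the inverse law of cosines:
  cos(∠BAV) = (AB² + AV² - BV²) / (2·AB·AV)
  ∠BAV = 53.13°

Step 7: From WB = 12, WV = 9, BV = 4, by the inverse law of cosines:
  cos(∠BWV) = (WB² + WV² - BV²) / (2·WB·WV)
  ∠BWV = 14.63°

Step 8: From AB = 3, AT = √34, BT = 5, by the inverse law of cosines:
  cos(∠BAT) = (AB² + AT² - BT²) / (2·AB·AT)
  ∠BAT = 59.04°

Step 9: From TA = √34, TB = 5, AB = 3, by the inverse law of cosines:
  cos(∠ATB) = (TA² + TB² - AB²) / (2·TA·TB)
  ∠ATB = 30.96°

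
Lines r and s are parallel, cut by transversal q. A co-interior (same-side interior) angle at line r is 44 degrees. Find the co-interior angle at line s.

Co-interior angles (same-side interior) formed by parallel lines and a transversal are supplementary (sum to 180 degrees).
The given angle is 44 degrees.
The co-interior angle = 180 - 44 = 136 degrees.

136 degrees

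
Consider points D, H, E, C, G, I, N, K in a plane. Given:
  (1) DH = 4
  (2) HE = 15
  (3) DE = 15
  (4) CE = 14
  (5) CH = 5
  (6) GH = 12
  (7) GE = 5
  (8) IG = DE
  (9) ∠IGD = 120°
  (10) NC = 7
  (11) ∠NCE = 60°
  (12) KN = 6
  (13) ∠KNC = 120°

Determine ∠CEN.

Step 1: By the law of cosines on triangle ECN: EN² = 14² + 7² − 2·14·7·cos(60°) = 147, so EN = 7·√3.
Step 2: By the inverse law of cosines on triangle CEN: cos(∠CEN) = (14² + (7·√3)² − 7²) / (2·14·7·√3) = 294/339.48 = 0.866, so ∠CEN = 30°.

Therefore, the measure of angle ∠CEN = 30°.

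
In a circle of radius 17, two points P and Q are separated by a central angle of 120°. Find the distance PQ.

Chord = 2(17) sin(60°) = 17*sqrt(3)

17*sqrt(3)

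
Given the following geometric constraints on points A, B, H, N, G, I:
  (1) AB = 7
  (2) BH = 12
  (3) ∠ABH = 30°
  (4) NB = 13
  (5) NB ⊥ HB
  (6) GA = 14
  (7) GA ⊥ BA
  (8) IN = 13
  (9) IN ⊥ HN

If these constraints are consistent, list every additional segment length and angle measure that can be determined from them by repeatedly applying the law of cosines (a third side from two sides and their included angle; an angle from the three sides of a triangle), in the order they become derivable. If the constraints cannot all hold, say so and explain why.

The constraints are consistent. Derivable facts, in order:
After 1 step:
- AH ≈ 6.89
- BG = 7·√5
- HN ≈ 17.69
After 2 steps:
- HI ≈ 21.95
- ∠ABG = 63.43°
- ∠AGB = 26.57°
- ∠AHB = 30.52°
- ∠BAH = 119.48°
- ∠BHN = 47.29°
- ∠BNH = 42.71°
After 3 steps:
- ∠HIN = 53.69°
- ∠IHN = 36.31°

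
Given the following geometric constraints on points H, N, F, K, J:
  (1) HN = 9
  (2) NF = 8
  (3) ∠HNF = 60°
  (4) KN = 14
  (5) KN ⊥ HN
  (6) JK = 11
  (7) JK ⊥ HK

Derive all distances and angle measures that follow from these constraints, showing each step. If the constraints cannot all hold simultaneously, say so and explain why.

The constraints are consistent.

Step 1: From HN = 9, NF = 8, and ∠HNF = 60°, by the law of cosines:
  HF² = HN² + NF² - 2·HN·NF·cos(60°) = 81 + 64 - 72 = 73
  HF = √73

Step 2: From HN = 9, NK = 14, and ∠HNK = 90°, by the law of cosines:
  HK² = HN² + NK² - 2·HN·NK·cos(90°) = 81 + 196 - 0 = 277
  HK ≈ 16.64

Step 3: From HK = 16.64, KJ = 11, and ∠HKJ = 90°, by the law of cosines:
  HJ² = HK² + KJ² - 2·HK·KJ·cos(90°) = 277 + 121 - 0 = 398
  HJ ≈ 19.95

Step 4: From HF = √73, HN = 9, FN = 8, by the inverse law of cosines:
  cos(∠FHN) = (HF² + HN² - FN²) / (2·HF·HN)
  ∠FHN = 54.18°

Step 5: From HK = 16.64, HN = 9, KN = 14, by the inverse law of cosines:
  cos(∠KHN) = (HK² + HN² - KN²) / (2·HK·HN)
  ∠KHN = 57.26°

Step 6: From FH = √73, FN = 8, HN = 9, by the inverse law of cosines:
  cos(∠HFN) = (FH² + FN² - HN²) / (2·FH·FN)
  ∠HFN = 65.82°

Step 7: From KH = 16.64, KN = 14, HN = 9, by the inverse law of cosines:
  cos(∠HKN) = (KH² + KN² - HN²) / (2·KH·KN)
  ∠HKN = 32.74°

Step 8: From HJ = 19.95, HK = 16.64, JK = 11, by the inverse law of cosines:
  cos(∠JHK) = (HJ² + HK² - JK²) / (2·HJ·HK)
  ∠JHK = 33.46°

Step 9: From JH = 19.95, JK = 11, HK = 16.64, by the inverse law of cosines:
  cos(∠HJK) = (JH² + JK² - HK²) / (2·JH·JK)
  ∠HJK = 56.54°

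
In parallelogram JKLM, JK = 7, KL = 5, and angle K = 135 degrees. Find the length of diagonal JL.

The diagonal of a parallelogram can be found by treating two adjacent sides and the diagonal as a triangle.
Applying the law of cosines with sides 7, 5 and included angle 135°:
d^2 = 49 + 25 - 70*cos(135°) = 35*sqrt(2) + 74
d = sqrt(35*sqrt(2) + 74)

sqrt(35*sqrt(2) + 74)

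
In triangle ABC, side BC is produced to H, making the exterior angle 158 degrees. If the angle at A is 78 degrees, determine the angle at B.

The exterior angle theorem states that an exterior angle equals the sum of the two non-adjacent interior angles.
So 158 = 78 + angle B, which gives angle B = 158 - 78 = 80 degrees.

80 degrees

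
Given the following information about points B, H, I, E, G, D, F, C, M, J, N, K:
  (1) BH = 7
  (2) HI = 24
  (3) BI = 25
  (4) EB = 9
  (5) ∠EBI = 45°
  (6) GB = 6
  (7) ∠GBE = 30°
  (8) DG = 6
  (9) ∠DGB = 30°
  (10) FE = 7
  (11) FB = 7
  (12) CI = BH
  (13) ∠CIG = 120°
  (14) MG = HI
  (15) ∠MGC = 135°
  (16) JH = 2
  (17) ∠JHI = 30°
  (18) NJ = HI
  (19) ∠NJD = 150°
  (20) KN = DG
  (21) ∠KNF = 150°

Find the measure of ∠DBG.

Step 1: By the law of cosines on triangle BGD: BD² = 6² + 6² − 2·6·6·cos(30°) = 9.65, so BD ≈ 3.11.
Step 2: By the inverse law of cosines on triangle DBG: cos(∠DBG) = (3.11² + 6² − 6²) / (2·3.11·6) = 9.65/37.27 = 0.2588, so ∠DBG = 75°.

Therefore, the measure of angle ∠DBG = 75°.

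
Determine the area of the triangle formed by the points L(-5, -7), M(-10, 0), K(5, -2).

Using the Shoelace formula for a triangle:
Area = (1/2)|x0(y1 - y2) + x1(y2 - y0) + x2(y0 - y1)|
Area = (1/2)|-5(0 - -2) + -10(-2 - -7) + 5(-7 - 0)|
Area = (1/2)|-10 + -50 + -35|
Area = (1/2)|-95|
Area = (1/2)(95)
Area = 95/2

95/2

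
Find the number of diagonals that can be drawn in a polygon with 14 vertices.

Total line segments between 14 vertices = C(14,2) = 91.
Subtract the 14 sides: 91 - 14 = 77 diagonals.

77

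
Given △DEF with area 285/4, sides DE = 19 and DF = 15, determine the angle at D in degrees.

From the SAS area formula Area = (1/2)ab sin(C), rearranging gives sin(C) = 2*Area/(ab).
sin(C) = 2 * 285/4 / (285) = 1/2.
Therefore C = arcsin(1/2) = 30°.
Since sin(180° - C) = sin(C), the obtuse angle 150° gives the same area, so C = 30° or C = 150°.

30° or 150°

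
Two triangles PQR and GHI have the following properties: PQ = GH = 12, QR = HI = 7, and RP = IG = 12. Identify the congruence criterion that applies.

The given information matches SSS: All three pairs of corresponding sides are equal (Side-Side-Side).

SSS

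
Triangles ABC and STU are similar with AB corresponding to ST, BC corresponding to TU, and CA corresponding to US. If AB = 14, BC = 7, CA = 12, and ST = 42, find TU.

k = 42/14 = 3. TU = 3 * 7 = 21.

21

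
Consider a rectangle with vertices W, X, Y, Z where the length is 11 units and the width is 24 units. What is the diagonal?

Using the Pythagorean theorem:
d² = 11² + 24² = 121 + 576 = 697
d = sqrt(697)

sqrt(697)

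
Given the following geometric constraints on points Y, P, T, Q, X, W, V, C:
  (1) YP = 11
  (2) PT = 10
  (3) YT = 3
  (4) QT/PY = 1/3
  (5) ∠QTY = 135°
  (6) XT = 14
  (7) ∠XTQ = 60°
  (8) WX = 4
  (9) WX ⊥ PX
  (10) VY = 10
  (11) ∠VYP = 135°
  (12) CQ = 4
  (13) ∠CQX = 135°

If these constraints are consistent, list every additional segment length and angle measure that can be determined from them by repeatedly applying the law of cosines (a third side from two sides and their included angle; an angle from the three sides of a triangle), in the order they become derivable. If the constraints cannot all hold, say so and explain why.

The constraints are consistent. Derivable facts, in order:
After 1 step:
- PV ≈ 19.41
- QX ≈ 12.57
- YQ ≈ 6.16
- ∠PTY = 101.54°
- ∠PYT = 62.96°
- ∠TPY = 15.5°
After 2 steps:
- XC ≈ 15.66
- ∠PVY = 23.63°
- ∠QXT = 14.63°
- ∠QYT = 24.87°
- ∠TQX = 105.37°
- ∠TQY = 20.13°
- ∠VPY = 21.37°
After 3 steps:
- ∠CXQ = 10.41°
- ∠QCX = 34.59°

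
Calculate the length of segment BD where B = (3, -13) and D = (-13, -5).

d = sqrt((-16)^2 + (8)^2) = sqrt(320) = 8*sqrt(5)

8*sqrt(5)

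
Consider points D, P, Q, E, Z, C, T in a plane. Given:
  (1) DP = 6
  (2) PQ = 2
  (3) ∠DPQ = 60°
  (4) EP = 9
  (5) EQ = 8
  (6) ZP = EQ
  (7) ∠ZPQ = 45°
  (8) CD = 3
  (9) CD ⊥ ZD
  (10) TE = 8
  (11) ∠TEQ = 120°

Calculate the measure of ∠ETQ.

Step 1: By the law of cosines on triangle TEQ: TQ² = 8² + 8² − 2·8·8·cos(120°) = 192, so TQ = 8·√3.
Step 2: By the inverse law of cosines on triangle ETQ: cos(∠ETQ) = (8² + (8·√3)² − 8²) / (2·8·8·√3) = 192/221.7 = 0.866, so ∠ETQ = 30°.

Therefore, the measure of angle ∠ETQ = 30°.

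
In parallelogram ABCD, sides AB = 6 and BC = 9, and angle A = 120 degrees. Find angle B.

In a parallelogram, consecutive angles are supplementary (sum to 180°).
angle B = 180 - angle A
angle B = 180 - 120
angle B = 60 degrees

60 degrees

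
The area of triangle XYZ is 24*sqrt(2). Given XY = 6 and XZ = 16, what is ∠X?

Area = (1/2) * a * b * sin(C)
sin(C) = 2 * Area / (a * b)
sin(C) = 2 * 24*sqrt(2) / (6 * 16)
sin(C) = sqrt(2)/2
C = arcsin(sqrt(2)/2) = 45°
Since sin(180° - C) = sin(C), the obtuse angle 135° gives the same area, so C = 45° or C = 135°.

45° or 135°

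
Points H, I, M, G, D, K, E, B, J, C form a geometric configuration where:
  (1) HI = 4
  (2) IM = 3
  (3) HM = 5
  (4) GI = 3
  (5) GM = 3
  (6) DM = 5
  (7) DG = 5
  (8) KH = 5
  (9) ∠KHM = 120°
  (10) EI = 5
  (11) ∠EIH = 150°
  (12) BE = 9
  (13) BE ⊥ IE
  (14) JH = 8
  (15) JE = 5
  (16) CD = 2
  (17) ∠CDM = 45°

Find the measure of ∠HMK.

Step 1: By the law of cosines on triangle MHK: MK² = 5² + 5² − 2·5·5·cos(120°) = 75, so MK = 5·√3.
Step 2: By the inverse law of cosines on triangle HMK: cos(∠HMK) = (5² + (5·√3)² − 5²) / (2·5·5·√3) = 75/86.6 = 0.866, so ∠HMK = 30°.

Therefore, the measure of angle ∠HMK = 30°.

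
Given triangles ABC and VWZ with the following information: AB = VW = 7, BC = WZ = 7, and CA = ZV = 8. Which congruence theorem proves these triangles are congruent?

Consider the given information: AB = VW = 7, BC = WZ = 7, and CA = ZV = 8
This is not SAS or AAS: SAS requires two sides and the included angle between them. AAS requires two angles and a non-included side.
The correct criterion is SSS. All three pairs of corresponding sides are equal (Side-Side-Side).

SSS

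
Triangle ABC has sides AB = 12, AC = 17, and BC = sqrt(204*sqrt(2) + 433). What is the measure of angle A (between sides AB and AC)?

When all three sides of a triangle are known, the law of cosines can be rearranged to find any angle.
cos(C) = (a² + b² - c²) / (2ab) gives cos(A) = -sqrt(2)/2.
Taking the inverse cosine: A = 135°.

135°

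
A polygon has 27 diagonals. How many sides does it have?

Using d = n(n - 3)/2, we solve 27 = n(n - 3)/2.
So n(n - 3) = 54.
Testing n = 9: 9 * 6 = 54 = 54. Correct.
The polygon has 9 sides.

9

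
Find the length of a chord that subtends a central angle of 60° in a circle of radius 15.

Chord = 2(15) sin(30°) = 15

15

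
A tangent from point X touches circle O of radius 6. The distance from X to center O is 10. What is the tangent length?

tangent = √(d² - r²) = √(10² - 6²) = √(100 - 36) = √64 = 8

8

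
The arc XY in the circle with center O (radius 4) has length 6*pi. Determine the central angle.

Arc length L = 2πr × θ/360, so θ = 360L / (2πr).
θ = 360 × 6*pi / (2π × 4)
θ = 270°
θ = 270°

270°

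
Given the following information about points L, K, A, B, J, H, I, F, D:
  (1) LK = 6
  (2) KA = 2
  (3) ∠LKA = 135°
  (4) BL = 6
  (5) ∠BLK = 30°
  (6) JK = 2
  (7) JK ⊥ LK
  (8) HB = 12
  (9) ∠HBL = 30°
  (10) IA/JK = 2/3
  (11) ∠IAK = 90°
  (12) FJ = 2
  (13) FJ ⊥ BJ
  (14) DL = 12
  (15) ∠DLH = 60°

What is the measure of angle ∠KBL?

Step 1: By the law of cosines on triangle BLK: BK² = 6² + 6² − 2·6·6·cos(30°) = 9.65, so BK ≈ 3.11.
Step 2: By the inverse law of cosines on triangle KBL: cos(∠KBL) = (3.11² + 6² − 6²) / (2·3.11·6) = 9.65/37.27 = 0.2588, so ∠KBL = 75°.

Therefore, the measure of angle ∠KBL = 75°.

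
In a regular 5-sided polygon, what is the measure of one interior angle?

Each interior angle of a regular n-gon is (n - 2) * 180 / n.
For n = 5: (5 - 2) * 180 / 5 = 540/5 = 108 degrees.

108 degrees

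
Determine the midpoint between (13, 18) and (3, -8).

The midpoint is the average of the coordinates:
x: (13 + 3)/2 = 8
y: (18 + -8)/2 = 5
Midpoint = (8, 5)

(8, 5)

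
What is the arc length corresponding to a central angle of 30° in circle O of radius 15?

The full circumference is 2πr = 2π(15) = 30*pi.
The arc spans 30° out of 360°, which is a fraction of 1/12.
Arc length = 30*pi × 1/12 = 5*pi/2.

5*pi/2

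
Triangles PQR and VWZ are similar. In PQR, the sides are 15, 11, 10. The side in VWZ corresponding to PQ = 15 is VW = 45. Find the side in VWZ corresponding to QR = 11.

Since the triangles are similar, the ratio of corresponding sides is constant.
Scale factor k = VW / PQ = 45 / 15 = 3
WZ = k * QR = 3 * 11 = 33

33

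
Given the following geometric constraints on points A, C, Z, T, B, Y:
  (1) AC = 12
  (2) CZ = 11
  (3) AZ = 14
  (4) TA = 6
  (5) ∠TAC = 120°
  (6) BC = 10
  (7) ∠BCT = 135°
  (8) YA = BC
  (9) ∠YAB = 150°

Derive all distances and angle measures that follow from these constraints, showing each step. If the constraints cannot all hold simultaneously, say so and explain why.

The constraints are consistent.

From the given relations:
  YA = BC = 10

Step 1: From CA = 12, AT = 6, and ∠CAT = 120°, by the law of cosines:
  CT² = CA² + AT² - 2·CA·AT·cos(120°) = 144 + 36 + 72 = 252
  CT = 6·√7

Step 2: From AC = 12, AZ = 14, CZ = 11, by the inverse law of cosines:
  cos(∠CAZ) = (AC² + AZ² - CZ²) / (2·AC·AZ)
  ∠CAZ = 49.32°

Step 3: From CA = 12, CZ = 11, AZ = 14, by the inverse law of cosines:
  cos(∠ACZ) = (CA² + CZ² - AZ²) / (2·CA·CZ)
  ∠ACZ = 74.85°

Step 4: From ZA = 14, ZC = 11, AC = 12, by the inverse law of cosines:
  cos(∠AZC) = (ZA² + ZC² - AC²) / (2·ZA·ZC)
  ∠AZC = 55.83°

Step 5: From TC = 6·√7, CB = 10, and ∠TCB = 135°, by the law of cosines:
  TB² = TC² + CB² - 2·TC·CB·cos(135°) = 252 + 100 + 224.5 = 576.5
  TB ≈ 24.01

Step 6: From CA = 12, CT = 6·√7, AT = 6, by the inverse law of cosines:
  cos(∠ACT) = (CA² + CT² - AT²) / (2·CA·CT)
  ∠ACT = 19.11°

Step 7: From TA = 6, TC = 6·√7, AC = 12, by the inverse law of cosines:
  cos(∠ATC) = (TA² + TC² - AC²) / (2·TA·TC)
  ∠ATC = 40.89°

Step 8: From TB = 24.01, TC = 6·√7, BC = 10, by the inverse law of cosines:
  cos(∠BTC) = (TB² + TC² - BC²) / (2·TB·TC)
  ∠BTC = 17.13°

Step 9: From BC = 10, BT = 24.01, CT = 6·√7, by the inverse law of cosines:
  cos(∠CBT) = (BC² + BT² - CT²) / (2·BC·BT)
  ∠CBT = 27.87°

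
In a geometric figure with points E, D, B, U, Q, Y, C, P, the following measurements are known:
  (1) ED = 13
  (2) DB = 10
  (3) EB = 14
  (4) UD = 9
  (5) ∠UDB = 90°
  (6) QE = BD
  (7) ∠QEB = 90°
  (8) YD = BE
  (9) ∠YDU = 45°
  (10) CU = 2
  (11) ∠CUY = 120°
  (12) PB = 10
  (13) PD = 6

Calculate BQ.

From the given relations: QE = BD = 10.
Step 1: By the law of cosines on triangle BEQ: BQ² = 14² + 10² − 2·14·10·cos(90°) = 296, so BQ = 2·√74.

Therefore, the length of BQ = 2·√74.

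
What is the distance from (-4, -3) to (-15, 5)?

d = sqrt((-11)^2 + (8)^2) = sqrt(185)

sqrt(185)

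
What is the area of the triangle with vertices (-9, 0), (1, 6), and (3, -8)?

Using the Shoelace formula for a triangle:
Area = (1/2)|x0(y1 - y2) + x1(y2 - y0) + x2(y0 - y1)|
Area = (1/2)|-9(6 - -8) + 1(-8 - 0) + 3(0 - 6)|
Area = (1/2)|-126 + -8 + -18|
Area = (1/2)|-152|
Area = (1/2)(152)
Area = 76

76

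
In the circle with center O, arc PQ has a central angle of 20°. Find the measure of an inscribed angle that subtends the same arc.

Inscribed angle = 20° / 2 = 10° (inscribed angle theorem).

10°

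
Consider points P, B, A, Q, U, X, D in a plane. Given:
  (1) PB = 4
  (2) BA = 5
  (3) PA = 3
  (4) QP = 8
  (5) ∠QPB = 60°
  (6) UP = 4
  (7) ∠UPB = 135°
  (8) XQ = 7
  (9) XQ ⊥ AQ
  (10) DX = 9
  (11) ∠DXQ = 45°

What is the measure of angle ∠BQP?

Step 1: By the law of cosines on triangle QPB: QB² = 8² + 4² − 2·8·4·cos(60°) = 48, so QB = 4·√3.
Step 2: By the inverse law of cosines on triangle BQP: cos(∠BQP) = ((4·√3)² + 8² − 4²) / (2·4·√3·8) = 96/110.85 = 0.866, so ∠BQP = 30°.

Therefore, the measure of angle ∠BQP = 30°.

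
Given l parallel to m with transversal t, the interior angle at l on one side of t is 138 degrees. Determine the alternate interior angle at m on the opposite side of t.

Alternate interior angles are equal: 138 degrees.

138 degrees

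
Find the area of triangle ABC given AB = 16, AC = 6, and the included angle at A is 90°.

Area = (1/2)(16)(6) sin(90°) = (1/2)(16)(6)(1) = 48

48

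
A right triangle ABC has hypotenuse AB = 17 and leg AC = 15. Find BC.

By the Pythagorean theorem: BC^2 = AB^2 - AC^2
BC^2 = 17^2 - 15^2 = 289 - 225 = 64
BC = sqrt(64) = 8

8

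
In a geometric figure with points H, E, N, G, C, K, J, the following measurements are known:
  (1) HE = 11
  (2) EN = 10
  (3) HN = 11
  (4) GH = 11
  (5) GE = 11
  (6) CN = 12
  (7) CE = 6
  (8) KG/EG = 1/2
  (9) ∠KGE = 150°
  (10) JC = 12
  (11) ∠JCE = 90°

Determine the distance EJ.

Step 1: By the law of cosines on triangle ECJ: EJ² = 6² + 12² − 2·6·12·cos(90°) = 180, so EJ = 6·√5.

Therefore, the length of EJ = 6·√5.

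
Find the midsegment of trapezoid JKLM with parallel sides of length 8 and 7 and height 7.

The midsegment of a trapezoid = (base1 + base2) / 2
midsegment = (8 + 7) / 2
midsegment = 15 / 2
midsegment = 15/2

15/2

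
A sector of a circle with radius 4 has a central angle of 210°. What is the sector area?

The full circle has area πr² = π(4)² = 16*pi.
The sector covers 210° out of 360°, a fraction of 7/12.
Sector area = 16*pi × 7/12 = 28*pi/3.

28*pi/3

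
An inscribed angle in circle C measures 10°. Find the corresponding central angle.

The inscribed angle theorem states that a central angle is always twice any inscribed angle that subtends the same arc.
Since the inscribed angle is 10°, the central angle = 2 × 10° = 20°.

20°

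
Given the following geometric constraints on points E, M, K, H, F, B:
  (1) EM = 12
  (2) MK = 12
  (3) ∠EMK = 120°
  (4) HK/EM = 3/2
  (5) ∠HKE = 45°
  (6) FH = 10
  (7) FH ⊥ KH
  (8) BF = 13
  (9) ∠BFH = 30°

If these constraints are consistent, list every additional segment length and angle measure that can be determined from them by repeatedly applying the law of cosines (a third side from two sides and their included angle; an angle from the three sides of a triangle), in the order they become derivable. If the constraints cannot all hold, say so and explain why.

The constraints are consistent. Derivable facts, in order:
After 1 step:
- EK = 12·√3
- HB ≈ 6.62
- KF = 2·√106
After 2 steps:
- EH ≈ 15.06
- ∠BHF = 100.96°
- ∠EKM = 30°
- ∠FBH = 49.04°
- ∠FKH = 29.05°
- ∠HFK = 60.95°
- ∠KEM = 30°
After 3 steps:
- ∠EHK = 77.33°
- ∠HEK = 57.67°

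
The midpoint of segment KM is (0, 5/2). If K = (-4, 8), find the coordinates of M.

Using the midpoint formula: M = ((x1 + x2)/2, (y1 + y2)/2)
We know M = (0, 5/2) and K = (-4, 8)
For x: 0 = (-4 + x2)/2, so x2 = 2*0 - -4 = 4
For y: 5/2 = (8 + y2)/2, so y2 = 2*5/2 - 8 = -3
M = (4, -3)

(4, -3)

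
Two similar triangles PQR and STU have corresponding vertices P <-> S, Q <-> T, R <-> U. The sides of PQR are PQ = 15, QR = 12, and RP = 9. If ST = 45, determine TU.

k = 45/15 = 3. TU = 3 * 12 = 36.

36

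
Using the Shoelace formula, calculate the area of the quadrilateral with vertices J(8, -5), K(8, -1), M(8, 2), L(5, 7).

The Shoelace formula works by pairing each vertex with the next (cycling back to the first).
For each pair, compute x_i*y_(i+1) - x_(i+1)*y_i:
  (8*-1 - 8*-5) = 32
  (8*2 - 8*-1) = 24
  (8*7 - 5*2) = 46
  (5*-5 - 8*7) = -81
Taking half the absolute value of the total: Area = (1/2)(21) = 21/2.

21/2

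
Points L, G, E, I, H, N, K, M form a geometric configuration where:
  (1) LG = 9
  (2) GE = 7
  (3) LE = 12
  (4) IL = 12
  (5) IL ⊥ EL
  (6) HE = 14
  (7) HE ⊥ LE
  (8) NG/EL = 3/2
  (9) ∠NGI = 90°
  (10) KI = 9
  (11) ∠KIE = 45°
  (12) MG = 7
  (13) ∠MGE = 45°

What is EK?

Step 1: By the law of cosines on triangle ELI: EI² = 12² + 12² − 2·12·12·cos(90°) = 288, so EI = 12·√2.
Step 2: By the law of cosines on triangle EIK: EK² = (12·√2)² + 9² − 2·12·√2·9·cos(45°) = 153, so EK = 3·√17.

Therefore, the length of EK = 3·√17.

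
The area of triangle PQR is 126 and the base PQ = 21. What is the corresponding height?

height = 2 * 126 / 21 = 12

12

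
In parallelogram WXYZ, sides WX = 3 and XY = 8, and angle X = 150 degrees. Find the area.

The area of a parallelogram equals the product of two adjacent sides times the sine of the included angle.
This is because the height equals 8 * sin(150°) = 4.
Area = 3 * 4 = 12

12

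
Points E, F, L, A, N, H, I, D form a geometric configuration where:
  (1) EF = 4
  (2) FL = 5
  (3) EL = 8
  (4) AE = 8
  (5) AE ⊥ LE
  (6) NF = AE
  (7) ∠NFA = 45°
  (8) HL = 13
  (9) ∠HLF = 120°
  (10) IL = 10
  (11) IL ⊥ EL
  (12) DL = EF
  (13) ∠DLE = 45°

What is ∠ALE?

Step 1: By the law of cosines on triangle LEA: LA² = 8² + 8² − 2·8·8·cos(90°) = 128, so LA = 8·√2.
Step 2: By the inverse law of cosines on triangle ALE: cos(∠ALE) = ((8·√2)² + 8² − 8²) / (2·8·√2·8) = 128/181.02 = 0.7071, so ∠ALE = 45°.

Therefore, the measure of angle ∠ALE = 45°.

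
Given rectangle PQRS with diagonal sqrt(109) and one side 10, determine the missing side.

Using the Pythagorean theorem: d^2 = a^2 + b^2
b^2 = d^2 - a^2
b^2 = 109 - 100
b^2 = 9
b = sqrt(9) = 3

3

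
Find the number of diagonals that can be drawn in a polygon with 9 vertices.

Each of the 9 vertices connects to 6 non-adjacent vertices via diagonals.
Total connections = 9 × 6 = 54, but each diagonal is counted twice.
Number of diagonals = 54 / 2 = 27.

27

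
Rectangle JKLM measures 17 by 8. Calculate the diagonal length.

A rectangle's diagonal splits it into two right triangles, with the diagonal as the hypotenuse.
By the Pythagorean theorem, d^2 = 17^2 + 8^2 = 353.
Therefore d = sqrt(353).

sqrt(353)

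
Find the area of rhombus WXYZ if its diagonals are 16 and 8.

The diagonals of a rhombus divide it into four right triangles.
Each triangle has legs 16/ 2 = 8 and 8/2 = 4, so each has area (1/2)*8*4 = 16.
Four such triangles give total area = (d1 * d2) / 2 = 64.

64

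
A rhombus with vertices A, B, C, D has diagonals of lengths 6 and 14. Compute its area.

The diagonals of a rhombus divide it into four right triangles.
Each triangle has legs 6/ 2 = 3 and 14/2 = 7, so each has area (1/2)*3*7 = 21/2.
Four such triangles give total area = (d1 * d2) / 2 = 42.

42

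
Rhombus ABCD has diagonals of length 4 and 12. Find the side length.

The diagonals of a rhombus bisect each other at right angles.
Half-diagonals: 4/2 = 2 and 12/2 = 6
side = sqrt(2^2 + 6^2)
side = sqrt(4 + 36)
side = sqrt(40) = 2*sqrt(10)

2*sqrt(10)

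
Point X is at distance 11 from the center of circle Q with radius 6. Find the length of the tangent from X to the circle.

Let T be the point of tangency. Then QT ⊥ XT (radius ⊥ tangent).
In right triangle QTX: QX² = QT² + XT²
11² = 6² + XT²
XT² = 85, XT = sqrt(85)

sqrt(85)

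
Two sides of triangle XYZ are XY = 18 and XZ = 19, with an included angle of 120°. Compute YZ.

By the law of cosines: YZ^2 = XY^2 + XZ^2 - 2*XY*XZ*cos(X)
YZ^2 = 18^2 + 19^2 - 2*18*19*cos(120°)
YZ^2 = 324 + 361 - 684*(-1/2)
YZ^2 = 1027
YZ = sqrt(1027)

sqrt(1027)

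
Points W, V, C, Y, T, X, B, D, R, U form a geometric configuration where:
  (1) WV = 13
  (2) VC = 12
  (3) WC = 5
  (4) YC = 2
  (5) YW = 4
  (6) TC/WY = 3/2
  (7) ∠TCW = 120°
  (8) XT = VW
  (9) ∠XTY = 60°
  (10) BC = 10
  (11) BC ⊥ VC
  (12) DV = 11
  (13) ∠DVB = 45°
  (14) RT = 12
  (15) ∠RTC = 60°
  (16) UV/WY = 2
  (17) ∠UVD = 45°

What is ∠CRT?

From the given relations: TC = 3/2·WY = 3/2·4 = 6.
Step 1: By the law of cosines on triangle RTC: RC² = 12² + 6² − 2·12·6·cos(60°) = 108, so RC = 6·√3.
Step 2: By the inverse law of cosines on triangle CRT: cos(∠CRT) = ((6·√3)² + 12² − 6²) / (2·6·√3·12) = 216/249.42 = 0.866, so ∠CRT = 30°.

Therefore, the measure of angle ∠CRT = 30°.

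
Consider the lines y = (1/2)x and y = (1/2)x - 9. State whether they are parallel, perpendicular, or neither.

Slope of line 1: m1 = 1/2
Slope of line 2: m2 = 1/2
m1 = m2, so the lines are parallel.

Parallel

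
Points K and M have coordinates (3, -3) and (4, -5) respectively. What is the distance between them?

The horizontal distance is |4 - 3| = 1 and the vertical distance is |-5 - -3| = 2.
By the Pythagorean theorem, d = sqrt(1^2 + 2^2) = sqrt(5).

sqrt(5)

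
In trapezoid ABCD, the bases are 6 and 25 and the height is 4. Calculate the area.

Area of a trapezoid = (base1 + base2) * height / 2
Area = (6 + 25) * 4 / 2
Area = 31 * 4 / 2
Area = 124 / 2
Area = 62

62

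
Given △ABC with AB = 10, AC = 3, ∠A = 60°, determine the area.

When two sides and the included angle are known, the area formula is (1/2)ab sin(C).
The height from one side to the opposite vertex is 3 sin(60°) = 3*sqrt(3)/2.
Area = (1/2) * 10 * 3*sqrt(3)/2 = 15*sqrt(3)/2.

15*sqrt(3)/2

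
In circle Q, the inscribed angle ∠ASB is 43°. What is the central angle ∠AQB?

By the inscribed angle theorem, the central angle is twice the inscribed angle.
Central angle = 2 × 43° = 86°

86°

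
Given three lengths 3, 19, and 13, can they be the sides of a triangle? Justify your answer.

Check the triangle inequality: 3 + 13 = 16 ≤ 19.
Since the sum of two sides does not exceed the third, no triangle can be formed.

No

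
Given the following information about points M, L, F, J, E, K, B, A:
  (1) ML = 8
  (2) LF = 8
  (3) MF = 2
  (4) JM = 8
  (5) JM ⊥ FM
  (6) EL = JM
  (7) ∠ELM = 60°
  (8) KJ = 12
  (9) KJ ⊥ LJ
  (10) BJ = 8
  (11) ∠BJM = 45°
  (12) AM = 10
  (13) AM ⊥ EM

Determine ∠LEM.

From the given relations: EL = JM = 8.
Step 1: By the law of cosines on triangle ELM: EM² = 8² + 8² − 2·8·8·cos(60°) = 64, so EM = 8.
Step 2: By the inverse law of cosines on triangle LEM: cos(∠LEM) = (8² + 8² − 8²) / (2·8·8) = 64/128 = 0.5, so ∠LEM = 60°.

Therefore, the measure of angle ∠LEM = 60°.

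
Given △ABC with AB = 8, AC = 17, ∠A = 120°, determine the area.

When two sides and the included angle are known, the area formula is (1/2)ab sin(C).
The height from one side to the opposite vertex is 17 sin(120°) = 17*sqrt(3)/2.
Area = (1/2) * 8 * 17*sqrt(3)/2 = 34*sqrt(3).

34*sqrt(3)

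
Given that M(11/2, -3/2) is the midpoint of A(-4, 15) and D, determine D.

Using the midpoint formula: M = ((x1 + x2)/2, (y1 + y2)/2)
We know M = (11/2, -3/2) and A = (-4, 15)
For x: 11/2 = (-4 + x2)/2, so x2 = 2*11/2 - -4 = 15
For y: -3/2 = (15 + y2)/2, so y2 = 2*-3/2 - 15 = -18
D = (15, -18)

(15, -18)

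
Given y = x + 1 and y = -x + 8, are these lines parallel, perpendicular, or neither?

Slope of line 1: m1 = 1
Slope of line 2: m2 = -1
Two lines are perpendicular when the product of their slopes is -1 (negative reciprocals).
m1 * m2 = (1) * (-1) = -1, confirming perpendicularity.

Perpendicular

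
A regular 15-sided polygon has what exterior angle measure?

Each exterior angle of a regular n-gon is 360 / n.
For n = 15: 360 / 15 = 24 degrees.

24 degrees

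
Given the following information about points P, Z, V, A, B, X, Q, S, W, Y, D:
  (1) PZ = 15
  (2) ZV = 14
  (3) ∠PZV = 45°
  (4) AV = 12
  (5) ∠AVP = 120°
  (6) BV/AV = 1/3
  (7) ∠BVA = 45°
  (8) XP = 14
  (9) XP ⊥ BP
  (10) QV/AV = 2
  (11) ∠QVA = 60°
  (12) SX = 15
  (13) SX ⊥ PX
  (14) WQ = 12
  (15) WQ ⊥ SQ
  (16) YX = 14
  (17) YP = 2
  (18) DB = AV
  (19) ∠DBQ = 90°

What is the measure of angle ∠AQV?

From the given relations: QV = 2·AV = 2·12 = 24.
Step 1: By the law of cosines on triangle QVA: QA² = 24² + 12² − 2·24·12·cos(60°) = 432, so QA = 12·√3.
Step 2: By the inverse law of cosines on triangle AQV: cos(∠AQV) = ((12·√3)² + 24² − 12²) / (2·12·√3·24) = 864/997.66 = 0.866, so ∠AQV = 30°.

Therefore, the measure of angle ∠AQV = 30°.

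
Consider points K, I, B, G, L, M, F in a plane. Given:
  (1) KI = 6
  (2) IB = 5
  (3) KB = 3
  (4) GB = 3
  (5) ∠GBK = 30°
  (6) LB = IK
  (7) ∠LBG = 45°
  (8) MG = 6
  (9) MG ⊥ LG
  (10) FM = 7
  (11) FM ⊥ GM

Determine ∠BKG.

Step 1: By the law of cosines on triangle KBG: KG² = 3² + 3² − 2·3·3·cos(30°) = 2.41, so KG ≈ 1.55.
Step 2: By the inverse law of cosines on triangle BKG: cos(∠BKG) = (3² + 1.55² − 3²) / (2·3·1.55) = 2.41/9.32 = 0.2588, so ∠BKG = 75°.

Therefore, the measure of angle ∠BKG = 75°.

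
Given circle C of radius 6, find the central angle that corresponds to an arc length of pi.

The full circumference is 2πr = 12*pi.
The arc is pi / 12*pi = 1/12 of the full circle.
So the central angle = 1/12 × 360° = 30°.

30°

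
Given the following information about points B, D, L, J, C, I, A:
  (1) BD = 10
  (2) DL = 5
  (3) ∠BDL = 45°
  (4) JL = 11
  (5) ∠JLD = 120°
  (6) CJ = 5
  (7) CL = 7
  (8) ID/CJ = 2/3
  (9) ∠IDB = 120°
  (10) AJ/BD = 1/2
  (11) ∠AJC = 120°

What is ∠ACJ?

From the given relations: AJ = 1/2·BD = 1/2·10 = 5.
Step 1: By the law of cosines on triangle CJA: CA² = 5² + 5² − 2·5·5·cos(120°) = 75, so CA = 5·√3.
Step 2: By the inverse law of cosines on triangle ACJ: cos(∠ACJ) = ((5·√3)² + 5² − 5²) / (2·5·√3·5) = 75/86.6 = 0.866, so ∠ACJ = 30°.

Therefore, the measure of angle ∠ACJ = 30°.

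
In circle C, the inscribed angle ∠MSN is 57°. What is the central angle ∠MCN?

The inscribed angle theorem states that a central angle is always twice any inscribed angle that subtends the same arc.
Since the inscribed angle is 57°, the central angle = 2 × 57° = 114°.

114°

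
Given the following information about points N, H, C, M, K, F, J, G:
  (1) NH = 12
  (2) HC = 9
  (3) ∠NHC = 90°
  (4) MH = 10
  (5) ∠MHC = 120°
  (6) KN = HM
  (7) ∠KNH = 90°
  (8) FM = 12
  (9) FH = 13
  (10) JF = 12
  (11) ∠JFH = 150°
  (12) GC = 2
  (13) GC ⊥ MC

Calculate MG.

Step 1: By the law of cosines on triangle CHM: CM² = 9² + 10² − 2·9·10·cos(120°) = 271, so CM ≈ 16.46.
Step 2: By the law of cosines on triangle MCG: MG² = 16.46² + 2² − 2·16.46·2·cos(90°) = 275, so MG = 5·√11.

Therefore, the length of MG = 5·√11.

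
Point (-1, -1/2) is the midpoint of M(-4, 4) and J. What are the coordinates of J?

Using the midpoint formula: M = ((x1 + x2)/2, (y1 + y2)/2)
We know M = (-1, -1/2) and M = (-4, 4)
For x: -1 = (-4 + x2)/2, so x2 = 2*-1 - -4 = 2
For y: -1/2 = (4 + y2)/2, so y2 = 2*-1/2 - 4 = -5
J = (2, -5)

(2, -5)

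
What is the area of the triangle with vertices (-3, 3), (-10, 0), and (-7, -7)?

The Shoelace formula computes the area from vertex coordinates by summing cross products.
For vertices (-3,3), (-10,0), (-7,-7):
Signed sum = -3*0 - -10*3 + -10*-7 - -7*0 + -7*3 - -3*-7
= 30 + 70 + -42 = 58
Area = (1/2)|58| = 29.

29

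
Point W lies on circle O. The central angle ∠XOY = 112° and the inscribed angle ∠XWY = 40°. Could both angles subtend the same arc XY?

By the inscribed angle theorem, the inscribed angle for a central angle of 112° should be 112° / 2 = 56°.
The given inscribed angle is 40°, which does not equal 56°.
Therefore, no, they do not correspond to the same arc.

No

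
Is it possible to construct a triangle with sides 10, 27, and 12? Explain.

Check the triangle inequality: 10 + 12 = 22 ≤ 27.
Since the sum of two sides does not exceed the third, no triangle can be formed.

No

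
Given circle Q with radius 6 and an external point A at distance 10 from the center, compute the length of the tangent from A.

Let T be the point of tangency. Then QT ⊥ AT (radius ⊥ tangent).
In right triangle QTA: QA² = QT² + AT²
10² = 6² + AT²
AT² = 64, AT = 8

8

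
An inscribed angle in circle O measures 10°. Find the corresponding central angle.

By the inscribed angle theorem, the central angle is twice the inscribed angle.
Central angle = 2 × 10° = 20°

20°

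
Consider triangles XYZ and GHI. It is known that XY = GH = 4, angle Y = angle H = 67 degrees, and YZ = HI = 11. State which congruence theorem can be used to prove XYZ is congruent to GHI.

Consider the given information: XY = GH = 4, angle Y = angle H = 67 degrees, and YZ = HI = 11
This is not AAS or HL: AAS requires two angles and a non-included side. HL only applies to right triangles with matching hypotenuse and leg.
The correct criterion is SAS. Two pairs of corresponding sides and the included angle are equal (Side-Angle-Side).

SAS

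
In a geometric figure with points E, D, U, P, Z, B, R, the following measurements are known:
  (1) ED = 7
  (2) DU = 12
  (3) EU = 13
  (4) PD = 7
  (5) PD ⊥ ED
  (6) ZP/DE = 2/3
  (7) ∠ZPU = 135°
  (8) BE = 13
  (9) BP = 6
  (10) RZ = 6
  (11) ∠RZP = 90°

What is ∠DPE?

Step 1: By the law of cosines on triangle PDE: PE² = 7² + 7² − 2·7·7·cos(90°) = 98, so PE = 7·√2.
Step 2: By the inverse law of cosines on triangle DPE: cos(∠DPE) = (7² + (7·√2)² − 7²) / (2·7·7·√2) = 98/138.59 = 0.7071, so ∠DPE = 45°.

Therefore, the measure of angle ∠DPE = 45°.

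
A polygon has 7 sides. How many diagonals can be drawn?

Total line segments between 7 vertices = C(7,2) = 21.
Subtract the 7 sides: 21 - 7 = 14 diagonals.

14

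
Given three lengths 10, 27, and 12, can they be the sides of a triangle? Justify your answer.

The longest side is 27. The other two sides sum to 10 + 12 = 22.
Since 22 ≤ 27, the two shorter sides cannot reach around to close the triangle.

No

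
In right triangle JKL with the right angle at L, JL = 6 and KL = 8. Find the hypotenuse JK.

By the Pythagorean theorem: JK^2 = JL^2 + KL^2
JK^2 = 6^2 + 8^2 = 36 + 64 = 100
JK = sqrt(100) = 10

10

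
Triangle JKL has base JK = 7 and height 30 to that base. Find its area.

Area = (1/2) * base * height
Area = (1/2) * 7 * 30
Area = 105

105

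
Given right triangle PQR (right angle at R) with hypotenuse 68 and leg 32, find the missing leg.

Rearranging the Pythagorean theorem to solve for the unknown leg:
leg^2 = hypotenuse^2 - known_leg^2 = 4624 - 1024 = 3600
leg = sqrt(3600) = 60.

60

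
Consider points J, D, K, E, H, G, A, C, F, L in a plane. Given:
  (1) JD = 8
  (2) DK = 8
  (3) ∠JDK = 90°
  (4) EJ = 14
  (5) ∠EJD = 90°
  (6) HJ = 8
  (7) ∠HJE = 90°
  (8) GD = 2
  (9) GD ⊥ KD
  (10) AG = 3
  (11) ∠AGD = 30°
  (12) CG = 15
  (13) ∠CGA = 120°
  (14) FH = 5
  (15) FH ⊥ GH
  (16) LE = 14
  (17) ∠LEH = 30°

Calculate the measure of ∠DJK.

Step 1: By the law of cosines on triangle JDK: JK² = 8² + 8² − 2·8·8·cos(90°) = 128, so JK = 8·√2.
Step 2: By the inverse law of cosines on triangle DJK: cos(∠DJK) = (8² + (8·√2)² − 8²) / (2·8·8·√2) = 128/181.02 = 0.7071, so ∠DJK = 45°.

Therefore, the measure of angle ∠DJK = 45°.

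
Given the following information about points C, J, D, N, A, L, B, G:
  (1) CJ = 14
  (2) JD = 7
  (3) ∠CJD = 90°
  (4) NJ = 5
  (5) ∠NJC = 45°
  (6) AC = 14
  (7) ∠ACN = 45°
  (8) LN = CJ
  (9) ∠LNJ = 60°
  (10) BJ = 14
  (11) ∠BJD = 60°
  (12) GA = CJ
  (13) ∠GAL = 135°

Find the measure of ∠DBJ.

Step 1: By the law of cosines on triangle BJD: BD² = 14² + 7² − 2·14·7·cos(60°) = 147, so BD = 7·√3.
Step 2: By the inverse law of cosines on triangle DBJ: cos(∠DBJ) = ((7·√3)² + 14² − 7²) / (2·7·√3·14) = 294/339.48 = 0.866, so ∠DBJ = 30°.

Therefore, the measure of angle ∠DBJ = 30°.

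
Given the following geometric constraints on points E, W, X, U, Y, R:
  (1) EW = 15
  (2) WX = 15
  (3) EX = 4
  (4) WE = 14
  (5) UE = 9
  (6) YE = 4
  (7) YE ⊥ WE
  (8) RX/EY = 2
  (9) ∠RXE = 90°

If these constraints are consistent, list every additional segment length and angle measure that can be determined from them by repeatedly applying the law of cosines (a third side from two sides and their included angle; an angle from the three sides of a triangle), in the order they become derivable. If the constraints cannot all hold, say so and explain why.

These constraints are not satisfiable: (1) EW = 15 and (4) WE = 14 assign two different lengths to the same segment. No planar figure meets all of them, so nothing further can be derived.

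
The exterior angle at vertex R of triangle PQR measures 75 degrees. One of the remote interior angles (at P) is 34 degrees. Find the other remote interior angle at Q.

angle Q = 75 - 34 = 41 degrees (exterior angle theorem).

41 degrees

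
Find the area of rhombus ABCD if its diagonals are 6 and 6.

Area of a rhombus = (d1 * d2) / 2
Area = (6 * 6) / 2
Area = 36 / 2
Area = 18

18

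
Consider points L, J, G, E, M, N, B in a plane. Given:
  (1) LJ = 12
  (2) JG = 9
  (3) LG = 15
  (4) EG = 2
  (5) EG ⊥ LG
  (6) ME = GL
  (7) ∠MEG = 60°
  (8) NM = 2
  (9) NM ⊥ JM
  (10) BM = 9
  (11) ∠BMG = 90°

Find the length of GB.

From the given relations: ME = GL = 15.
Step 1: By the law of cosines on triangle GEM: GM² = 2² + 15² − 2·2·15·cos(60°) = 199, so GM = √199.
Step 2: By the law of cosines on triangle GMB: GB² = √199² + 9² − 2·√199·9·cos(90°) = 280, so GB = 2·√70.

Therefore, the length of GB = 2·√70.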